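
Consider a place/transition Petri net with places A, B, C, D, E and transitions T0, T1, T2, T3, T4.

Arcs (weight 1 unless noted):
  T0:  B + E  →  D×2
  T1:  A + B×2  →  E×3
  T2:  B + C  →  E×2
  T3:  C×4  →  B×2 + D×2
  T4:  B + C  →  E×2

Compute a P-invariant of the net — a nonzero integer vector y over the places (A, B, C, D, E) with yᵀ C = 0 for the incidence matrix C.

y = (A:1, B:1, C:1, D:1, E:1)

Incidence matrix C (rows=places, cols=transitions):
       T0   T1   T2   T3   T4
    A   0   -1    0    0    0
    B  -1   -2   -1    2   -1
    C   0    0   -1   -4   -1
    D   2    0    0    2    0
    E  -1    3    2    0    2

Candidate y = [1, 1, 1, 1, 1]; check y·C column-wise:
  col T0: 1·0 + 1·-1 + 1·0 + 1·2 + 1·-1 = 0
  col T1: 1·-1 + 1·-2 + 1·0 + 1·0 + 1·3 = 0
  col T2: 1·0 + 1·-1 + 1·-1 + 1·0 + 1·2 = 0
  col T3: 1·0 + 1·2 + 1·-4 + 1·2 + 1·0 = 0
  col T4: 1·0 + 1·-1 + 1·-1 + 1·0 + 1·2 = 0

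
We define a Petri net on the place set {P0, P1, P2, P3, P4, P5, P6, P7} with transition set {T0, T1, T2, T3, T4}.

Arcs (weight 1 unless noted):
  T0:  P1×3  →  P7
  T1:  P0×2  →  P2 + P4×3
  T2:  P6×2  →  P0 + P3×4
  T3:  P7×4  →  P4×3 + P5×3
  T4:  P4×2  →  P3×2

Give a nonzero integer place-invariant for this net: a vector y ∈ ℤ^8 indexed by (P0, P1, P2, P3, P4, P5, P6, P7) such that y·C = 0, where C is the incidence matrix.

Incidence matrix C (rows=places, cols=transitions):
       T0   T1   T2   T3   T4
   P0   0   -2    1    0    0
   P1  -3    0    0    0    0
   P2   0    1    0    0    0
   P3   0    0    4    0    2
   P4   0    3    0    3   -2
   P5   0    0    0    3    0
   P6   0    0   -2    0    0
   P7   1    0    0   -4    0

Candidate y = [4, 0, 11, -1, -1, 1, 0, 0]; check y·C column-wise:
  col T0: 4·0 + 0·-3 + 11·0 + -1·0 + -1·0 + 1·0 + 0·1 = 0
  col T1: 4·-2 + 11·1 + -1·0 + -1·3 + 1·0 = 0
  col T2: 4·1 + 11·0 + -1·4 + -1·0 + 1·0 + 0·-2 = 0
  col T3: 4·0 + 11·0 + -1·0 + -1·3 + 1·3 + 0·-4 = 0
  col T4: 4·0 + 11·0 + -1·2 + -1·-2 + 1·0 = 0

y = (P0:4, P1:0, P2:11, P3:-1, P4:-1, P5:1, P6:0, P7:0)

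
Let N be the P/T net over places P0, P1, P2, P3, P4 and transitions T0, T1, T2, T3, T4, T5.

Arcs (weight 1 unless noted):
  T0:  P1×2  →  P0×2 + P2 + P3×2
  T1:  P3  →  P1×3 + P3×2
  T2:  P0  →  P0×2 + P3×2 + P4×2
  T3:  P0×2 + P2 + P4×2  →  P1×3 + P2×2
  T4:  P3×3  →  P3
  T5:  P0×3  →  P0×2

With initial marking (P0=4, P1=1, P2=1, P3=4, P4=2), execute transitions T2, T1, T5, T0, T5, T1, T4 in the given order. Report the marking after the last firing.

step 1: fire T2:  (P0=4, P1=1, P2=1, P3=4, P4=2) → (P0=5, P1=1, P2=1, P3=6, P4=4)
step 2: fire T1:  (P0=5, P1=1, P2=1, P3=6, P4=4) → (P0=5, P1=4, P2=1, P3=7, P4=4)
step 3: fire T5:  (P0=5, P1=4, P2=1, P3=7, P4=4) → (P0=4, P1=4, P2=1, P3=7, P4=4)
step 4: fire T0:  (P0=4, P1=4, P2=1, P3=7, P4=4) → (P0=6, P1=2, P2=2, P3=9, P4=4)
step 5: fire T5:  (P0=6, P1=2, P2=2, P3=9, P4=4) → (P0=5, P1=2, P2=2, P3=9, P4=4)
step 6: fire T1:  (P0=5, P1=2, P2=2, P3=9, P4=4) → (P0=5, P1=5, P2=2, P3=10, P4=4)
step 7: fire T4:  (P0=5, P1=5, P2=2, P3=10, P4=4) → (P0=5, P1=5, P2=2, P3=8, P4=4)

(P0=5, P1=5, P2=2, P3=8, P4=4)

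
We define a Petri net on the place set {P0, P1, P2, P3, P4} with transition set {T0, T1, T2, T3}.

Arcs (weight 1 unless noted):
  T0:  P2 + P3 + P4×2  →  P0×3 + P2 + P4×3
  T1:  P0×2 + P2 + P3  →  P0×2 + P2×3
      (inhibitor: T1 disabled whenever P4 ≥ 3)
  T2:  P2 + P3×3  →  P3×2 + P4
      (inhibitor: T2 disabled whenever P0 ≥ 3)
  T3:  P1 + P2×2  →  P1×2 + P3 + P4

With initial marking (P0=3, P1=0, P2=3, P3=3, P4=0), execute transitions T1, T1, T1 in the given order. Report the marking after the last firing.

step 1: fire T1:  (P0=3, P1=0, P2=3, P3=3, P4=0) → (P0=3, P1=0, P2=5, P3=2, P4=0)
step 2: fire T1:  (P0=3, P1=0, P2=5, P3=2, P4=0) → (P0=3, P1=0, P2=7, P3=1, P4=0)
step 3: fire T1:  (P0=3, P1=0, P2=7, P3=1, P4=0) → (P0=3, P1=0, P2=9, P3=0, P4=0)

(P0=3, P1=0, P2=9, P3=0, P4=0)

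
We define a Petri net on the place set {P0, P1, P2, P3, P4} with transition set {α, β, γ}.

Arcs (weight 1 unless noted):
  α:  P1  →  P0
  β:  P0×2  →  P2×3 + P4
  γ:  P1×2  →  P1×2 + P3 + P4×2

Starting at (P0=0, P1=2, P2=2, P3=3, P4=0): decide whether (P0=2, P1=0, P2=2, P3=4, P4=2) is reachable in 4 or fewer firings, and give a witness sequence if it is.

YES — reachable via ⟨γ, α, α⟩ (3 firings)

step 1: fire γ:  (P0=0, P1=2, P2=2, P3=3, P4=0) → (P0=0, P1=2, P2=2, P3=4, P4=2)
step 2: fire α:  (P0=0, P1=2, P2=2, P3=4, P4=2) → (P0=1, P1=1, P2=2, P3=4, P4=2)
step 3: fire α:  (P0=1, P1=1, P2=2, P3=4, P4=2) → (P0=2, P1=0, P2=2, P3=4, P4=2)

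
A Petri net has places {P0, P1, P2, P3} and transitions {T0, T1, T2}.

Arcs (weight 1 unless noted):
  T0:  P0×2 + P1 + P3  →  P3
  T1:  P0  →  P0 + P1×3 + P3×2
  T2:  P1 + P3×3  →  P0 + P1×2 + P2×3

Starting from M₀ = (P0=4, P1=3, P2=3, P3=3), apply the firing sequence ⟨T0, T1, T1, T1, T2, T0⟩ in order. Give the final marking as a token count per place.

step 1: fire T0:  (P0=4, P1=3, P2=3, P3=3) → (P0=2, P1=2, P2=3, P3=3)
step 2: fire T1:  (P0=2, P1=2, P2=3, P3=3) → (P0=2, P1=5, P2=3, P3=5)
step 3: fire T1:  (P0=2, P1=5, P2=3, P3=5) → (P0=2, P1=8, P2=3, P3=7)
step 4: fire T1:  (P0=2, P1=8, P2=3, P3=7) → (P0=2, P1=11, P2=3, P3=9)
step 5: fire T2:  (P0=2, P1=11, P2=3, P3=9) → (P0=3, P1=12, P2=6, P3=6)
step 6: fire T0:  (P0=3, P1=12, P2=6, P3=6) → (P0=1, P1=11, P2=6, P3=6)

(P0=1, P1=11, P2=6, P3=6)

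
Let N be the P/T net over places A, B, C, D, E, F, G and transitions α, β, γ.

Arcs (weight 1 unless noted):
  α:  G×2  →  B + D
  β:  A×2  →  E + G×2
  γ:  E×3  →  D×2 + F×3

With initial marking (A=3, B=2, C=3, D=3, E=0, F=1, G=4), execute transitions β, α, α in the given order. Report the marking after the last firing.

(A=1, B=4, C=3, D=5, E=1, F=1, G=2)

step 1: fire β:  (A=3, B=2, C=3, D=3, E=0, F=1, G=4) → (A=1, B=2, C=3, D=3, E=1, F=1, G=6)
step 2: fire α:  (A=1, B=2, C=3, D=3, E=1, F=1, G=6) → (A=1, B=3, C=3, D=4, E=1, F=1, G=4)
step 3: fire α:  (A=1, B=3, C=3, D=4, E=1, F=1, G=4) → (A=1, B=4, C=3, D=5, E=1, F=1, G=2)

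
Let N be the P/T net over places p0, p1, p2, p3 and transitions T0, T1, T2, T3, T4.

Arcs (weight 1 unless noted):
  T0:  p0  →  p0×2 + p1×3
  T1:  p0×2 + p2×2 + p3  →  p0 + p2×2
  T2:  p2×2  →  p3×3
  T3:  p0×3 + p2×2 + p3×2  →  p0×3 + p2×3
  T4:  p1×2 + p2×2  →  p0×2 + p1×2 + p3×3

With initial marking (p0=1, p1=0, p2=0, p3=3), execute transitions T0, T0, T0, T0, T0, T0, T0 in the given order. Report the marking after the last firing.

step 1: fire T0:  (p0=1, p1=0, p2=0, p3=3) → (p0=2, p1=3, p2=0, p3=3)
step 2: fire T0:  (p0=2, p1=3, p2=0, p3=3) → (p0=3, p1=6, p2=0, p3=3)
step 3: fire T0:  (p0=3, p1=6, p2=0, p3=3) → (p0=4, p1=9, p2=0, p3=3)
step 4: fire T0:  (p0=4, p1=9, p2=0, p3=3) → (p0=5, p1=12, p2=0, p3=3)
step 5: fire T0:  (p0=5, p1=12, p2=0, p3=3) → (p0=6, p1=15, p2=0, p3=3)
step 6: fire T0:  (p0=6, p1=15, p2=0, p3=3) → (p0=7, p1=18, p2=0, p3=3)
step 7: fire T0:  (p0=7, p1=18, p2=0, p3=3) → (p0=8, p1=21, p2=0, p3=3)

(p0=8, p1=21, p2=0, p3=3)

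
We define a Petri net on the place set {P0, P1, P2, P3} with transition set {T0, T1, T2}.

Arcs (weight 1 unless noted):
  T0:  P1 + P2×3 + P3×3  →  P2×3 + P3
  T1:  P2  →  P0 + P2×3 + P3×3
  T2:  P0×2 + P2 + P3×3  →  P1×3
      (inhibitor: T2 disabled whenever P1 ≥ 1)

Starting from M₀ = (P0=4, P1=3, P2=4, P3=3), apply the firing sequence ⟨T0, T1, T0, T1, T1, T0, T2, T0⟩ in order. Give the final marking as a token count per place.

step 1: fire T0:  (P0=4, P1=3, P2=4, P3=3) → (P0=4, P1=2, P2=4, P3=1)
step 2: fire T1:  (P0=4, P1=2, P2=4, P3=1) → (P0=5, P1=2, P2=6, P3=4)
step 3: fire T0:  (P0=5, P1=2, P2=6, P3=4) → (P0=5, P1=1, P2=6, P3=2)
step 4: fire T1:  (P0=5, P1=1, P2=6, P3=2) → (P0=6, P1=1, P2=8, P3=5)
step 5: fire T1:  (P0=6, P1=1, P2=8, P3=5) → (P0=7, P1=1, P2=10, P3=8)
step 6: fire T0:  (P0=7, P1=1, P2=10, P3=8) → (P0=7, P1=0, P2=10, P3=6)
step 7: fire T2:  (P0=7, P1=0, P2=10, P3=6) → (P0=5, P1=3, P2=9, P3=3)
step 8: fire T0:  (P0=5, P1=3, P2=9, P3=3) → (P0=5, P1=2, P2=9, P3=1)

(P0=5, P1=2, P2=9, P3=1)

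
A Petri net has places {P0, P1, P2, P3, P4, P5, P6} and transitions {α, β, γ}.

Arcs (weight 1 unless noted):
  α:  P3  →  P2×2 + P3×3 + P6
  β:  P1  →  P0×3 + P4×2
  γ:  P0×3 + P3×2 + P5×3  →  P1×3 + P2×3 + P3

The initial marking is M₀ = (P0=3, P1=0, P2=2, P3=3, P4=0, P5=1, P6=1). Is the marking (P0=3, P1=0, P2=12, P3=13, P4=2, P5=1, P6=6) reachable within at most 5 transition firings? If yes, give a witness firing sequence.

depth 0: 1 marking
depth 1: 2 markings reached so far
depth 2: 3 markings reached so far
depth 3: 4 markings reached so far
depth 4: 5 markings reached so far
depth 5: 6 markings reached so far
target is not among the 6 markings reachable within 5 steps

NO — not reachable within 5 firings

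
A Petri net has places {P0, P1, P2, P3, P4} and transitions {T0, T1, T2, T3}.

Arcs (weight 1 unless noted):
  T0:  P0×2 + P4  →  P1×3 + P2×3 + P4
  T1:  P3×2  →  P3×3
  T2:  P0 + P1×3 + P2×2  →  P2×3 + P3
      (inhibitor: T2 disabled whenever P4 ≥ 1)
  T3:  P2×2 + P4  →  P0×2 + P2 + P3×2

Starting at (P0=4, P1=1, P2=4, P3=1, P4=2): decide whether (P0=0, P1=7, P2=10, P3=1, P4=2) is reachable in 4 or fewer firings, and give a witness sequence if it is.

step 1: fire T0:  (P0=4, P1=1, P2=4, P3=1, P4=2) → (P0=2, P1=4, P2=7, P3=1, P4=2)
step 2: fire T0:  (P0=2, P1=4, P2=7, P3=1, P4=2) → (P0=0, P1=7, P2=10, P3=1, P4=2)

YES — reachable via ⟨T0, T0⟩ (2 firings)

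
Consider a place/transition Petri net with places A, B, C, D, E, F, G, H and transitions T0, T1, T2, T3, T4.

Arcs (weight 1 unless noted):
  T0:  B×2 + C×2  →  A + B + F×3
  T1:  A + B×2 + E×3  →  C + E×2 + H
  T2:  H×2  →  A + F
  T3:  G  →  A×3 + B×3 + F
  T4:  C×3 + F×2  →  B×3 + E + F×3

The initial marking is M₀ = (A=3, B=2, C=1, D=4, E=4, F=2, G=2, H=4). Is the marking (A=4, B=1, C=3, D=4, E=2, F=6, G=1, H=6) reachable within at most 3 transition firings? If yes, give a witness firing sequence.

NO — not reachable within 3 firings

depth 0: 1 marking
depth 1: 4 markings reached so far
depth 2: 9 markings reached so far
depth 3: 16 markings reached so far
target is not among the 16 markings reachable within 3 steps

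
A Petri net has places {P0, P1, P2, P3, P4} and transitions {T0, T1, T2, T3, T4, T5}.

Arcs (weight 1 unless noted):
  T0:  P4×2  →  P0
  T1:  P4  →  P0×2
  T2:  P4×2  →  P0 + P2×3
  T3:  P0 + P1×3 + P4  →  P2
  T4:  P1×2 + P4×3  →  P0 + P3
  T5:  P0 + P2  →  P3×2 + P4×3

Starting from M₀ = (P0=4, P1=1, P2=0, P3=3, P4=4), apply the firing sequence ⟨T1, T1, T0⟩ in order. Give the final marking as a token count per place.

(P0=9, P1=1, P2=0, P3=3, P4=0)

step 1: fire T1:  (P0=4, P1=1, P2=0, P3=3, P4=4) → (P0=6, P1=1, P2=0, P3=3, P4=3)
step 2: fire T1:  (P0=6, P1=1, P2=0, P3=3, P4=3) → (P0=8, P1=1, P2=0, P3=3, P4=2)
step 3: fire T0:  (P0=8, P1=1, P2=0, P3=3, P4=2) → (P0=9, P1=1, P2=0, P3=3, P4=0)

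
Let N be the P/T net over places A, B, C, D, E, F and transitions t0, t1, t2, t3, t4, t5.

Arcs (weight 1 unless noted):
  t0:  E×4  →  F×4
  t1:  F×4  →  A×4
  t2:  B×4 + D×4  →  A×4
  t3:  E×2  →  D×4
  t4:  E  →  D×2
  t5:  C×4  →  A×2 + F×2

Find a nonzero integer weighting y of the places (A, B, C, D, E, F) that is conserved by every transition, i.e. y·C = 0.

y = (A:2, B:1, C:2, D:1, E:2, F:2)

Incidence matrix C (rows=places, cols=transitions):
       t0   t1   t2   t3   t4   t5
    A   0    4    4    0    0    2
    B   0    0   -4    0    0    0
    C   0    0    0    0    0   -4
    D   0    0   -4    4    2    0
    E  -4    0    0   -2   -1    0
    F   4   -4    0    0    0    2

Candidate y = [2, 1, 2, 1, 2, 2]; check y·C column-wise:
  col t0: 2·0 + 1·0 + 2·0 + 1·0 + 2·-4 + 2·4 = 0
  col t1: 2·4 + 1·0 + 2·0 + 1·0 + 2·0 + 2·-4 = 0
  col t2: 2·4 + 1·-4 + 2·0 + 1·-4 + 2·0 + 2·0 = 0
  col t3: 2·0 + 1·0 + 2·0 + 1·4 + 2·-2 + 2·0 = 0
  col t4: 2·0 + 1·0 + 2·0 + 1·2 + 2·-1 + 2·0 = 0
  col t5: 2·2 + 1·0 + 2·-4 + 1·0 + 2·0 + 2·2 = 0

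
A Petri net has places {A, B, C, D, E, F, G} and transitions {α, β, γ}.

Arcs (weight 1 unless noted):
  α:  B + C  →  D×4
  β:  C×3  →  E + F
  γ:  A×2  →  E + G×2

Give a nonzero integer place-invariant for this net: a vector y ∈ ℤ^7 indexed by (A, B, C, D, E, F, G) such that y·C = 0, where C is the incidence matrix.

y = (A:0, B:4, C:0, D:1, E:0, F:0, G:0)

Incidence matrix C (rows=places, cols=transitions):
        α    β    γ
    A   0    0   -2
    B  -1    0    0
    C  -1   -3    0
    D   4    0    0
    E   0    1    1
    F   0    1    0
    G   0    0    2

Candidate y = [0, 4, 0, 1, 0, 0, 0]; check y·C column-wise:
  col α: 4·-1 + 0·-1 + 1·4 = 0
  col β: 4·0 + 0·-3 + 1·0 + 0·1 + 0·1 = 0
  col γ: 0·-2 + 4·0 + 1·0 + 0·1 + 0·2 = 0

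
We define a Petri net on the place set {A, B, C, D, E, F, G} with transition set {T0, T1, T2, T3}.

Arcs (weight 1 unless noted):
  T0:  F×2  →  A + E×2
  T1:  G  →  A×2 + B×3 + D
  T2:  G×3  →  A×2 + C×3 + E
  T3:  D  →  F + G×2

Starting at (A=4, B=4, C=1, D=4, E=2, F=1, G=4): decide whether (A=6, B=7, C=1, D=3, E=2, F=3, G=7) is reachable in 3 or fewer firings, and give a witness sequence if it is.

step 1: fire T1:  (A=4, B=4, C=1, D=4, E=2, F=1, G=4) → (A=6, B=7, C=1, D=5, E=2, F=1, G=3)
step 2: fire T3:  (A=6, B=7, C=1, D=5, E=2, F=1, G=3) → (A=6, B=7, C=1, D=4, E=2, F=2, G=5)
step 3: fire T3:  (A=6, B=7, C=1, D=4, E=2, F=2, G=5) → (A=6, B=7, C=1, D=3, E=2, F=3, G=7)

YES — reachable via ⟨T1, T3, T3⟩ (3 firings)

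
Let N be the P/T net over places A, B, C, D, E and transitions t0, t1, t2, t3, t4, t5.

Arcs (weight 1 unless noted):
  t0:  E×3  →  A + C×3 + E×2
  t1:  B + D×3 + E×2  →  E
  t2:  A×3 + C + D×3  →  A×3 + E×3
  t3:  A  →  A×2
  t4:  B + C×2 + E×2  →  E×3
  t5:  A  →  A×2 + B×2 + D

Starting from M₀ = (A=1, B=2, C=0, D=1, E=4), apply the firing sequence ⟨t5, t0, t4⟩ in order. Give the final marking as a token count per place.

(A=3, B=3, C=1, D=2, E=4)

step 1: fire t5:  (A=1, B=2, C=0, D=1, E=4) → (A=2, B=4, C=0, D=2, E=4)
step 2: fire t0:  (A=2, B=4, C=0, D=2, E=4) → (A=3, B=4, C=3, D=2, E=3)
step 3: fire t4:  (A=3, B=4, C=3, D=2, E=3) → (A=3, B=3, C=1, D=2, E=4)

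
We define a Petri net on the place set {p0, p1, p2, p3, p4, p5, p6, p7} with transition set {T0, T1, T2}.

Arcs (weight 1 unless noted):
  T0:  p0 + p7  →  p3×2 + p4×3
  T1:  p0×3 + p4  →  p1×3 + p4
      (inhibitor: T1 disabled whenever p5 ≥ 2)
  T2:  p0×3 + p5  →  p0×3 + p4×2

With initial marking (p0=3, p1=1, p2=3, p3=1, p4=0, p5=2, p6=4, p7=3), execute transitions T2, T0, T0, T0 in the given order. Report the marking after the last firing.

step 1: fire T2:  (p0=3, p1=1, p2=3, p3=1, p4=0, p5=2, p6=4, p7=3) → (p0=3, p1=1, p2=3, p3=1, p4=2, p5=1, p6=4, p7=3)
step 2: fire T0:  (p0=3, p1=1, p2=3, p3=1, p4=2, p5=1, p6=4, p7=3) → (p0=2, p1=1, p2=3, p3=3, p4=5, p5=1, p6=4, p7=2)
step 3: fire T0:  (p0=2, p1=1, p2=3, p3=3, p4=5, p5=1, p6=4, p7=2) → (p0=1, p1=1, p2=3, p3=5, p4=8, p5=1, p6=4, p7=1)
step 4: fire T0:  (p0=1, p1=1, p2=3, p3=5, p4=8, p5=1, p6=4, p7=1) → (p0=0, p1=1, p2=3, p3=7, p4=11, p5=1, p6=4, p7=0)

(p0=0, p1=1, p2=3, p3=7, p4=11, p5=1, p6=4, p7=0)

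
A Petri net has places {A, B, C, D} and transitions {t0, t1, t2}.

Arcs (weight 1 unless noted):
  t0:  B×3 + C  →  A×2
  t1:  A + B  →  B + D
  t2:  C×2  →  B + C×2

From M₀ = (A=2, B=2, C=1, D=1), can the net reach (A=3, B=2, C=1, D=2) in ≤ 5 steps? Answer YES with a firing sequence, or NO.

NO — not reachable within 5 firings

depth 0: 1 marking
depth 1: 2 markings reached so far
depth 2: 3 markings reached so far
depth 3: 3 markings reached so far
(frontier empty at depth 3; search complete)
target is not among the 3 markings reachable within 5 steps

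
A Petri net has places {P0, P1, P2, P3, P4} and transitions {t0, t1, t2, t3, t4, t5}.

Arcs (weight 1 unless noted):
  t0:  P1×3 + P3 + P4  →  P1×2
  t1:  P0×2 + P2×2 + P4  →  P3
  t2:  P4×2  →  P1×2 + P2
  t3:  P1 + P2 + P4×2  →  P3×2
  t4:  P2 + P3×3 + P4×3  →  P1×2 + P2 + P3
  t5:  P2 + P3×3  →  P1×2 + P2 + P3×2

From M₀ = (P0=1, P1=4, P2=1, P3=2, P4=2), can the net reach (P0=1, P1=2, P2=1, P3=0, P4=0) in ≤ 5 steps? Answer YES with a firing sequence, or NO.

YES — reachable via ⟨t0, t0⟩ (2 firings)

step 1: fire t0:  (P0=1, P1=4, P2=1, P3=2, P4=2) → (P0=1, P1=3, P2=1, P3=1, P4=1)
step 2: fire t0:  (P0=1, P1=3, P2=1, P3=1, P4=1) → (P0=1, P1=2, P2=1, P3=0, P4=0)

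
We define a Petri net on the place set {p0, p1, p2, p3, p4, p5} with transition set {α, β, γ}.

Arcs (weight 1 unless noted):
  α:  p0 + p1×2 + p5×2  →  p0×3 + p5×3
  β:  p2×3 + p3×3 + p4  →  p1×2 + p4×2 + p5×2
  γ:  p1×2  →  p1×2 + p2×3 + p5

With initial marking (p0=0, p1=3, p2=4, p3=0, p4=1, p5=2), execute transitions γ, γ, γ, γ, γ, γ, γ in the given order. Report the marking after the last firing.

step 1: fire γ:  (p0=0, p1=3, p2=4, p3=0, p4=1, p5=2) → (p0=0, p1=3, p2=7, p3=0, p4=1, p5=3)
step 2: fire γ:  (p0=0, p1=3, p2=7, p3=0, p4=1, p5=3) → (p0=0, p1=3, p2=10, p3=0, p4=1, p5=4)
step 3: fire γ:  (p0=0, p1=3, p2=10, p3=0, p4=1, p5=4) → (p0=0, p1=3, p2=13, p3=0, p4=1, p5=5)
step 4: fire γ:  (p0=0, p1=3, p2=13, p3=0, p4=1, p5=5) → (p0=0, p1=3, p2=16, p3=0, p4=1, p5=6)
step 5: fire γ:  (p0=0, p1=3, p2=16, p3=0, p4=1, p5=6) → (p0=0, p1=3, p2=19, p3=0, p4=1, p5=7)
step 6: fire γ:  (p0=0, p1=3, p2=19, p3=0, p4=1, p5=7) → (p0=0, p1=3, p2=22, p3=0, p4=1, p5=8)
step 7: fire γ:  (p0=0, p1=3, p2=22, p3=0, p4=1, p5=8) → (p0=0, p1=3, p2=25, p3=0, p4=1, p5=9)

(p0=0, p1=3, p2=25, p3=0, p4=1, p5=9)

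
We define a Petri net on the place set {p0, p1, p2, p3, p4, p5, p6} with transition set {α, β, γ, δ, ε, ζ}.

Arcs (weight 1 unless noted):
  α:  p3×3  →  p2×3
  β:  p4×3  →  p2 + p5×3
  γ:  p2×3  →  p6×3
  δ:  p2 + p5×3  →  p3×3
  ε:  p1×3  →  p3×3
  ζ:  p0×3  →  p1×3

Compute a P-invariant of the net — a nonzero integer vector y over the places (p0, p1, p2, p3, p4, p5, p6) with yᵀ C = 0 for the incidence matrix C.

y = (p0:3, p1:3, p2:3, p3:3, p4:3, p5:2, p6:3)

Incidence matrix C (rows=places, cols=transitions):
        α    β    γ    δ    ε    ζ
   p0   0    0    0    0    0   -3
   p1   0    0    0    0   -3    3
   p2   3    1   -3   -1    0    0
   p3  -3    0    0    3    3    0
   p4   0   -3    0    0    0    0
   p5   0    3    0   -3    0    0
   p6   0    0    3    0    0    0

Candidate y = [3, 3, 3, 3, 3, 2, 3]; check y·C column-wise:
  col α: 3·0 + 3·0 + 3·3 + 3·-3 + 3·0 + 2·0 + 3·0 = 0
  col β: 3·0 + 3·0 + 3·1 + 3·0 + 3·-3 + 2·3 + 3·0 = 0
  col γ: 3·0 + 3·0 + 3·-3 + 3·0 + 3·0 + 2·0 + 3·3 = 0
  col δ: 3·0 + 3·0 + 3·-1 + 3·3 + 3·0 + 2·-3 + 3·0 = 0
  col ε: 3·0 + 3·-3 + 3·0 + 3·3 + 3·0 + 2·0 + 3·0 = 0
  col ζ: 3·-3 + 3·3 + 3·0 + 3·0 + 3·0 + 2·0 + 3·0 = 0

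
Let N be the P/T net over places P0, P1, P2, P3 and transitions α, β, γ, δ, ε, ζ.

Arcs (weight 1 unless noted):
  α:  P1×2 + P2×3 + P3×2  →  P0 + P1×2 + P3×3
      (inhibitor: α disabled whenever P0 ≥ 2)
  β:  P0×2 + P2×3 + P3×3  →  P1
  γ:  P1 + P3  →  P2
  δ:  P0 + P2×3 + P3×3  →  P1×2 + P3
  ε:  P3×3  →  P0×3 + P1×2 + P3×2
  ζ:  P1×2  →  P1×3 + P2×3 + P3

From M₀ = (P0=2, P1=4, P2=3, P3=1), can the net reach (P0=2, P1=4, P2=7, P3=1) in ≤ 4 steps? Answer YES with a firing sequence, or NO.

step 1: fire γ:  (P0=2, P1=4, P2=3, P3=1) → (P0=2, P1=3, P2=4, P3=0)
step 2: fire ζ:  (P0=2, P1=3, P2=4, P3=0) → (P0=2, P1=4, P2=7, P3=1)

YES — reachable via ⟨γ, ζ⟩ (2 firings)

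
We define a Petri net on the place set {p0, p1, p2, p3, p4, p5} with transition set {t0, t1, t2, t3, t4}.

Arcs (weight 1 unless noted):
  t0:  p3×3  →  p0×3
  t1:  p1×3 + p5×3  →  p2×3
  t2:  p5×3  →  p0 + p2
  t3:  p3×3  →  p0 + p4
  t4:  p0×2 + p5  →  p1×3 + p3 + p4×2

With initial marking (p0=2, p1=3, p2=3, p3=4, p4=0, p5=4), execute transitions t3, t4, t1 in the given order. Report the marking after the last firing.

step 1: fire t3:  (p0=2, p1=3, p2=3, p3=4, p4=0, p5=4) → (p0=3, p1=3, p2=3, p3=1, p4=1, p5=4)
step 2: fire t4:  (p0=3, p1=3, p2=3, p3=1, p4=1, p5=4) → (p0=1, p1=6, p2=3, p3=2, p4=3, p5=3)
step 3: fire t1:  (p0=1, p1=6, p2=3, p3=2, p4=3, p5=3) → (p0=1, p1=3, p2=6, p3=2, p4=3, p5=0)

(p0=1, p1=3, p2=6, p3=2, p4=3, p5=0)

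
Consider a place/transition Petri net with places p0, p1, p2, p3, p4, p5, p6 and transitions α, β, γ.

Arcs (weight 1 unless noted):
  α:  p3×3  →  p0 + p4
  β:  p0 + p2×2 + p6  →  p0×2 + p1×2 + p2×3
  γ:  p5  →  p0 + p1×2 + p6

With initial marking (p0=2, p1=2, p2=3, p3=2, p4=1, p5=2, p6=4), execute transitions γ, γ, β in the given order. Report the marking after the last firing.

(p0=5, p1=8, p2=4, p3=2, p4=1, p5=0, p6=5)

step 1: fire γ:  (p0=2, p1=2, p2=3, p3=2, p4=1, p5=2, p6=4) → (p0=3, p1=4, p2=3, p3=2, p4=1, p5=1, p6=5)
step 2: fire γ:  (p0=3, p1=4, p2=3, p3=2, p4=1, p5=1, p6=5) → (p0=4, p1=6, p2=3, p3=2, p4=1, p5=0, p6=6)
step 3: fire β:  (p0=4, p1=6, p2=3, p3=2, p4=1, p5=0, p6=6) → (p0=5, p1=8, p2=4, p3=2, p4=1, p5=0, p6=5)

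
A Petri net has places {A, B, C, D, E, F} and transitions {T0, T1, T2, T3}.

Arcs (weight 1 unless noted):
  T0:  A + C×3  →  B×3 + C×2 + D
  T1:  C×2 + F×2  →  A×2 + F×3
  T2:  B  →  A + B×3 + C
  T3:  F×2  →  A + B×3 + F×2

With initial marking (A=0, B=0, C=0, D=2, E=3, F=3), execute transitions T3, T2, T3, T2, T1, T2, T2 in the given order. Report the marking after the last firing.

step 1: fire T3:  (A=0, B=0, C=0, D=2, E=3, F=3) → (A=1, B=3, C=0, D=2, E=3, F=3)
step 2: fire T2:  (A=1, B=3, C=0, D=2, E=3, F=3) → (A=2, B=5, C=1, D=2, E=3, F=3)
step 3: fire T3:  (A=2, B=5, C=1, D=2, E=3, F=3) → (A=3, B=8, C=1, D=2, E=3, F=3)
step 4: fire T2:  (A=3, B=8, C=1, D=2, E=3, F=3) → (A=4, B=10, C=2, D=2, E=3, F=3)
step 5: fire T1:  (A=4, B=10, C=2, D=2, E=3, F=3) → (A=6, B=10, C=0, D=2, E=3, F=4)
step 6: fire T2:  (A=6, B=10, C=0, D=2, E=3, F=4) → (A=7, B=12, C=1, D=2, E=3, F=4)
step 7: fire T2:  (A=7, B=12, C=1, D=2, E=3, F=4) → (A=8, B=14, C=2, D=2, E=3, F=4)

(A=8, B=14, C=2, D=2, E=3, F=4)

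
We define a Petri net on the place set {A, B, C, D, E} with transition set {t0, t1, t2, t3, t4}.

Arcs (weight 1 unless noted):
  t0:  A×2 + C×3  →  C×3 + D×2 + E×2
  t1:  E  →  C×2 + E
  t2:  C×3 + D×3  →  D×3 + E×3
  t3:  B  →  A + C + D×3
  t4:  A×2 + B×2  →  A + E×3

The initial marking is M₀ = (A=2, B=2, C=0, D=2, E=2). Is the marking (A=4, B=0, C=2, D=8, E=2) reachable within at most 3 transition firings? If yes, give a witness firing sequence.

step 1: fire t3:  (A=2, B=2, C=0, D=2, E=2) → (A=3, B=1, C=1, D=5, E=2)
step 2: fire t3:  (A=3, B=1, C=1, D=5, E=2) → (A=4, B=0, C=2, D=8, E=2)

YES — reachable via ⟨t3, t3⟩ (2 firings)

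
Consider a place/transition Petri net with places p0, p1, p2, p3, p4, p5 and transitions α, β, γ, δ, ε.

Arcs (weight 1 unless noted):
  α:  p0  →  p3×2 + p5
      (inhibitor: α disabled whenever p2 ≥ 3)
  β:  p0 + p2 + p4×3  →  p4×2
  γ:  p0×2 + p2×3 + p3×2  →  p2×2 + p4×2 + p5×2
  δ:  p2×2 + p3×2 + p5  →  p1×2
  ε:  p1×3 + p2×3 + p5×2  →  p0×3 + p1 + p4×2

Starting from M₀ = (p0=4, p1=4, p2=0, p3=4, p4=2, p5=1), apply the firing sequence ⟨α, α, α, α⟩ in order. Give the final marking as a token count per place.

step 1: fire α:  (p0=4, p1=4, p2=0, p3=4, p4=2, p5=1) → (p0=3, p1=4, p2=0, p3=6, p4=2, p5=2)
step 2: fire α:  (p0=3, p1=4, p2=0, p3=6, p4=2, p5=2) → (p0=2, p1=4, p2=0, p3=8, p4=2, p5=3)
step 3: fire α:  (p0=2, p1=4, p2=0, p3=8, p4=2, p5=3) → (p0=1, p1=4, p2=0, p3=10, p4=2, p5=4)
step 4: fire α:  (p0=1, p1=4, p2=0, p3=10, p4=2, p5=4) → (p0=0, p1=4, p2=0, p3=12, p4=2, p5=5)

(p0=0, p1=4, p2=0, p3=12, p4=2, p5=5)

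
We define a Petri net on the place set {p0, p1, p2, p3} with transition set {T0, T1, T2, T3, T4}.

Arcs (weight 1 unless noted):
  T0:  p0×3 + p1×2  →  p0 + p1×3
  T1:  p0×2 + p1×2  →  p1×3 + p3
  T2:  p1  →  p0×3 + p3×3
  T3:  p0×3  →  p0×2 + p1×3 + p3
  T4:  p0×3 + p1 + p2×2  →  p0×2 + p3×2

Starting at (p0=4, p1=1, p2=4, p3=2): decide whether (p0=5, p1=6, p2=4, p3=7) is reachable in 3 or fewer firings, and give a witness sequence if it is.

YES — reachable via ⟨T2, T3, T3⟩ (3 firings)

step 1: fire T2:  (p0=4, p1=1, p2=4, p3=2) → (p0=7, p1=0, p2=4, p3=5)
step 2: fire T3:  (p0=7, p1=0, p2=4, p3=5) → (p0=6, p1=3, p2=4, p3=6)
step 3: fire T3:  (p0=6, p1=3, p2=4, p3=6) → (p0=5, p1=6, p2=4, p3=7)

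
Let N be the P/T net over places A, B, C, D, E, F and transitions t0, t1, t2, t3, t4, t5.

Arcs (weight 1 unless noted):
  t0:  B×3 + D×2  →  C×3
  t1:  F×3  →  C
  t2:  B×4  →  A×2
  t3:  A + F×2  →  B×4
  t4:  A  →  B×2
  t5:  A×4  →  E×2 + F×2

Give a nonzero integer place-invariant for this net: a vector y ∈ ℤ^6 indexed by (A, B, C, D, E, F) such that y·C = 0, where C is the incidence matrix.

Incidence matrix C (rows=places, cols=transitions):
       t0   t1   t2   t3   t4   t5
    A   0    0    2   -1   -1   -4
    B  -3    0   -4    4    2    0
    C   3    1    0    0    0    0
    D  -2    0    0    0    0    0
    E   0    0    0    0    0    2
    F   0   -3    0   -2    0    2

Candidate y = [2, 1, 3, 3, 3, 1]; check y·C column-wise:
  col t0: 2·0 + 1·-3 + 3·3 + 3·-2 + 3·0 + 1·0 = 0
  col t1: 2·0 + 1·0 + 3·1 + 3·0 + 3·0 + 1·-3 = 0
  col t2: 2·2 + 1·-4 + 3·0 + 3·0 + 3·0 + 1·0 = 0
  col t3: 2·-1 + 1·4 + 3·0 + 3·0 + 3·0 + 1·-2 = 0
  col t4: 2·-1 + 1·2 + 3·0 + 3·0 + 3·0 + 1·0 = 0
  col t5: 2·-4 + 1·0 + 3·0 + 3·0 + 3·2 + 1·2 = 0

y = (A:2, B:1, C:3, D:3, E:3, F:1)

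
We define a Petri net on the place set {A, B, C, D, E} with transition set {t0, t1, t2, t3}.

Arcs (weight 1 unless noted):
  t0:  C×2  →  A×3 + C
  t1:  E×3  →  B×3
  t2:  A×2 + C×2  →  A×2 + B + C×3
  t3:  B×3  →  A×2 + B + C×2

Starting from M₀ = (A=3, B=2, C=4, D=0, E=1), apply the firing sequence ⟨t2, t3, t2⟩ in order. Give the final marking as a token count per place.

step 1: fire t2:  (A=3, B=2, C=4, D=0, E=1) → (A=3, B=3, C=5, D=0, E=1)
step 2: fire t3:  (A=3, B=3, C=5, D=0, E=1) → (A=5, B=1, C=7, D=0, E=1)
step 3: fire t2:  (A=5, B=1, C=7, D=0, E=1) → (A=5, B=2, C=8, D=0, E=1)

(A=5, B=2, C=8, D=0, E=1)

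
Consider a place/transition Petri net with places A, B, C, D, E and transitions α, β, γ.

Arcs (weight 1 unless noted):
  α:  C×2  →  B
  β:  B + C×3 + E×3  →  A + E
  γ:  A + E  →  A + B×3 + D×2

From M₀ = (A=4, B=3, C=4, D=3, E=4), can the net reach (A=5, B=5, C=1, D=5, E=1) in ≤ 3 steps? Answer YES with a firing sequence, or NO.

step 1: fire β:  (A=4, B=3, C=4, D=3, E=4) → (A=5, B=2, C=1, D=3, E=2)
step 2: fire γ:  (A=5, B=2, C=1, D=3, E=2) → (A=5, B=5, C=1, D=5, E=1)

YES — reachable via ⟨β, γ⟩ (2 firings)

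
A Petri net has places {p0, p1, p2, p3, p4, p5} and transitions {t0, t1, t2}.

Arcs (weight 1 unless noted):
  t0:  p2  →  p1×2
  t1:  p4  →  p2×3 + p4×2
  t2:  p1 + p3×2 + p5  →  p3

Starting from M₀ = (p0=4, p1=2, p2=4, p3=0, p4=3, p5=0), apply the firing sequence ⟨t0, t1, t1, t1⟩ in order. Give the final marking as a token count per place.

step 1: fire t0:  (p0=4, p1=2, p2=4, p3=0, p4=3, p5=0) → (p0=4, p1=4, p2=3, p3=0, p4=3, p5=0)
step 2: fire t1:  (p0=4, p1=4, p2=3, p3=0, p4=3, p5=0) → (p0=4, p1=4, p2=6, p3=0, p4=4, p5=0)
step 3: fire t1:  (p0=4, p1=4, p2=6, p3=0, p4=4, p5=0) → (p0=4, p1=4, p2=9, p3=0, p4=5, p5=0)
step 4: fire t1:  (p0=4, p1=4, p2=9, p3=0, p4=5, p5=0) → (p0=4, p1=4, p2=12, p3=0, p4=6, p5=0)

(p0=4, p1=4, p2=12, p3=0, p4=6, p5=0)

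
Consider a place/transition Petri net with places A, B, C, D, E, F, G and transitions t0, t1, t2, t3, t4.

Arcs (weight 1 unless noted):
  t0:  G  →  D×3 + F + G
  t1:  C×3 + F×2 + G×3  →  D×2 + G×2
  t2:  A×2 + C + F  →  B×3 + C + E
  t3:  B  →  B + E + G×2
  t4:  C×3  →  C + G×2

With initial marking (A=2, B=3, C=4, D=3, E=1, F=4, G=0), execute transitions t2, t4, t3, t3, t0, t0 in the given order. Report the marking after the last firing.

(A=0, B=6, C=2, D=9, E=4, F=5, G=6)

step 1: fire t2:  (A=2, B=3, C=4, D=3, E=1, F=4, G=0) → (A=0, B=6, C=4, D=3, E=2, F=3, G=0)
step 2: fire t4:  (A=0, B=6, C=4, D=3, E=2, F=3, G=0) → (A=0, B=6, C=2, D=3, E=2, F=3, G=2)
step 3: fire t3:  (A=0, B=6, C=2, D=3, E=2, F=3, G=2) → (A=0, B=6, C=2, D=3, E=3, F=3, G=4)
step 4: fire t3:  (A=0, B=6, C=2, D=3, E=3, F=3, G=4) → (A=0, B=6, C=2, D=3, E=4, F=3, G=6)
step 5: fire t0:  (A=0, B=6, C=2, D=3, E=4, F=3, G=6) → (A=0, B=6, C=2, D=6, E=4, F=4, G=6)
step 6: fire t0:  (A=0, B=6, C=2, D=6, E=4, F=4, G=6) → (A=0, B=6, C=2, D=9, E=4, F=5, G=6)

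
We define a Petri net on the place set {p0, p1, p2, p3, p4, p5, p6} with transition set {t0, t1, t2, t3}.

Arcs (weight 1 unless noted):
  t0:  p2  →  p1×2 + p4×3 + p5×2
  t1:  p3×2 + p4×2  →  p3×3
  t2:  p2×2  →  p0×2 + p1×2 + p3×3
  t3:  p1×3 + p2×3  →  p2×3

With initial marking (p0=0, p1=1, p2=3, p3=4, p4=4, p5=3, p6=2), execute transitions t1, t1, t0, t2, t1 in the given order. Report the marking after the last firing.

(p0=2, p1=5, p2=0, p3=10, p4=1, p5=5, p6=2)

step 1: fire t1:  (p0=0, p1=1, p2=3, p3=4, p4=4, p5=3, p6=2) → (p0=0, p1=1, p2=3, p3=5, p4=2, p5=3, p6=2)
step 2: fire t1:  (p0=0, p1=1, p2=3, p3=5, p4=2, p5=3, p6=2) → (p0=0, p1=1, p2=3, p3=6, p4=0, p5=3, p6=2)
step 3: fire t0:  (p0=0, p1=1, p2=3, p3=6, p4=0, p5=3, p6=2) → (p0=0, p1=3, p2=2, p3=6, p4=3, p5=5, p6=2)
step 4: fire t2:  (p0=0, p1=3, p2=2, p3=6, p4=3, p5=5, p6=2) → (p0=2, p1=5, p2=0, p3=9, p4=3, p5=5, p6=2)
step 5: fire t1:  (p0=2, p1=5, p2=0, p3=9, p4=3, p5=5, p6=2) → (p0=2, p1=5, p2=0, p3=10, p4=1, p5=5, p6=2)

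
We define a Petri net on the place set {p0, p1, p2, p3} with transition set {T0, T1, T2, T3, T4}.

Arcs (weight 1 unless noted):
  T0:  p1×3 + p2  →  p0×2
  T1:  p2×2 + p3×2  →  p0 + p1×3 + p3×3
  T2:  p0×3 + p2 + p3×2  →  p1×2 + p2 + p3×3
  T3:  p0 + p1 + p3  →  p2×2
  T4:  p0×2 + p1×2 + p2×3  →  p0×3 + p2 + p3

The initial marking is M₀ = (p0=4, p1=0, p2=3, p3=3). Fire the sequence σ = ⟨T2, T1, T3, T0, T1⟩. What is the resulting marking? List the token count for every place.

(p0=4, p1=4, p2=0, p3=5)

step 1: fire T2:  (p0=4, p1=0, p2=3, p3=3) → (p0=1, p1=2, p2=3, p3=4)
step 2: fire T1:  (p0=1, p1=2, p2=3, p3=4) → (p0=2, p1=5, p2=1, p3=5)
step 3: fire T3:  (p0=2, p1=5, p2=1, p3=5) → (p0=1, p1=4, p2=3, p3=4)
step 4: fire T0:  (p0=1, p1=4, p2=3, p3=4) → (p0=3, p1=1, p2=2, p3=4)
step 5: fire T1:  (p0=3, p1=1, p2=2, p3=4) → (p0=4, p1=4, p2=0, p3=5)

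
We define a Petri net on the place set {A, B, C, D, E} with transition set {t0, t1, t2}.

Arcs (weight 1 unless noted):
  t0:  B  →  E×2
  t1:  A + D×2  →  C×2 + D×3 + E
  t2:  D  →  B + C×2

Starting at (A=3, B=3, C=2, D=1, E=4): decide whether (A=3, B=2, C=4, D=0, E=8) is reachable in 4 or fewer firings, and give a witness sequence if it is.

YES — reachable via ⟨t0, t0, t2⟩ (3 firings)

step 1: fire t0:  (A=3, B=3, C=2, D=1, E=4) → (A=3, B=2, C=2, D=1, E=6)
step 2: fire t0:  (A=3, B=2, C=2, D=1, E=6) → (A=3, B=1, C=2, D=1, E=8)
step 3: fire t2:  (A=3, B=1, C=2, D=1, E=8) → (A=3, B=2, C=4, D=0, E=8)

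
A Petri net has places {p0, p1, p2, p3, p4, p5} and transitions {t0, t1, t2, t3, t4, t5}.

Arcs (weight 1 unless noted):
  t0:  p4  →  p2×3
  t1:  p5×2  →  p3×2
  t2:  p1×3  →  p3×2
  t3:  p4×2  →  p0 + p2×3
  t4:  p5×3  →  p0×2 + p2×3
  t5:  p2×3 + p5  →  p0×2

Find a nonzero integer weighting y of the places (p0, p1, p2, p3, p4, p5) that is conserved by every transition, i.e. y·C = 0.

y = (p0:3, p1:2, p2:1, p3:3, p4:3, p5:3)

Incidence matrix C (rows=places, cols=transitions):
       t0   t1   t2   t3   t4   t5
   p0   0    0    0    1    2    2
   p1   0    0   -3    0    0    0
   p2   3    0    0    3    3   -3
   p3   0    2    2    0    0    0
   p4  -1    0    0   -2    0    0
   p5   0   -2    0    0   -3   -1

Candidate y = [3, 2, 1, 3, 3, 3]; check y·C column-wise:
  col t0: 3·0 + 2·0 + 1·3 + 3·0 + 3·-1 + 3·0 = 0
  col t1: 3·0 + 2·0 + 1·0 + 3·2 + 3·0 + 3·-2 = 0
  col t2: 3·0 + 2·-3 + 1·0 + 3·2 + 3·0 + 3·0 = 0
  col t3: 3·1 + 2·0 + 1·3 + 3·0 + 3·-2 + 3·0 = 0
  col t4: 3·2 + 2·0 + 1·3 + 3·0 + 3·0 + 3·-3 = 0
  col t5: 3·2 + 2·0 + 1·-3 + 3·0 + 3·0 + 3·-1 = 0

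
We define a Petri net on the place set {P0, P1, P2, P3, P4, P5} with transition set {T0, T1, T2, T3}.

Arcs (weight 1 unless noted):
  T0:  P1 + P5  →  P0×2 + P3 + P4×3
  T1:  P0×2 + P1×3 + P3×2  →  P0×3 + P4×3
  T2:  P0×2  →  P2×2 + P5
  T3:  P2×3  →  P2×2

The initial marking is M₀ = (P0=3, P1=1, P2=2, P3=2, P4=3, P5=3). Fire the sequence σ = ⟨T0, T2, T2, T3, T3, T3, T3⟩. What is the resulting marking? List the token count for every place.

(P0=1, P1=0, P2=2, P3=3, P4=6, P5=4)

step 1: fire T0:  (P0=3, P1=1, P2=2, P3=2, P4=3, P5=3) → (P0=5, P1=0, P2=2, P3=3, P4=6, P5=2)
step 2: fire T2:  (P0=5, P1=0, P2=2, P3=3, P4=6, P5=2) → (P0=3, P1=0, P2=4, P3=3, P4=6, P5=3)
step 3: fire T2:  (P0=3, P1=0, P2=4, P3=3, P4=6, P5=3) → (P0=1, P1=0, P2=6, P3=3, P4=6, P5=4)
step 4: fire T3:  (P0=1, P1=0, P2=6, P3=3, P4=6, P5=4) → (P0=1, P1=0, P2=5, P3=3, P4=6, P5=4)
step 5: fire T3:  (P0=1, P1=0, P2=5, P3=3, P4=6, P5=4) → (P0=1, P1=0, P2=4, P3=3, P4=6, P5=4)
step 6: fire T3:  (P0=1, P1=0, P2=4, P3=3, P4=6, P5=4) → (P0=1, P1=0, P2=3, P3=3, P4=6, P5=4)
step 7: fire T3:  (P0=1, P1=0, P2=3, P3=3, P4=6, P5=4) → (P0=1, P1=0, P2=2, P3=3, P4=6, P5=4)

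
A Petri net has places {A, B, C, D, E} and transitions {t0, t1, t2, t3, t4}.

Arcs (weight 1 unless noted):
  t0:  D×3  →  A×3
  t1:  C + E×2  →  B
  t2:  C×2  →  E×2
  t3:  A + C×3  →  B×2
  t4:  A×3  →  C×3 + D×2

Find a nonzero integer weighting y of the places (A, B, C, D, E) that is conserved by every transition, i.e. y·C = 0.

Incidence matrix C (rows=places, cols=transitions):
       t0   t1   t2   t3   t4
    A   3    0    0   -1   -3
    B   0    1    0    2    0
    C   0   -1   -2   -3    3
    D  -3    0    0    0    2
    E   0   -2    2    0    0

Candidate y = [3, 3, 1, 3, 1]; check y·C column-wise:
  col t0: 3·3 + 3·0 + 1·0 + 3·-3 + 1·0 = 0
  col t1: 3·0 + 3·1 + 1·-1 + 3·0 + 1·-2 = 0
  col t2: 3·0 + 3·0 + 1·-2 + 3·0 + 1·2 = 0
  col t3: 3·-1 + 3·2 + 1·-3 + 3·0 + 1·0 = 0
  col t4: 3·-3 + 3·0 + 1·3 + 3·2 + 1·0 = 0

y = (A:3, B:3, C:1, D:3, E:1)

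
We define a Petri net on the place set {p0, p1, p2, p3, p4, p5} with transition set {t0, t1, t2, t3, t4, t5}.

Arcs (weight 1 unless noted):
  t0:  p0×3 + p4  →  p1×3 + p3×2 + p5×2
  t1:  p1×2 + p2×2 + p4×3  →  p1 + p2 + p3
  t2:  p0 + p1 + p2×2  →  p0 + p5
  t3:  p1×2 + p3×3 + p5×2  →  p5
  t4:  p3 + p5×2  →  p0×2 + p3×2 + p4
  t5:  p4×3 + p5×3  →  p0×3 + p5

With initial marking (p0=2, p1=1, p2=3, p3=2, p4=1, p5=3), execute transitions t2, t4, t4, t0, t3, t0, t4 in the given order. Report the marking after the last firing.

step 1: fire t2:  (p0=2, p1=1, p2=3, p3=2, p4=1, p5=3) → (p0=2, p1=0, p2=1, p3=2, p4=1, p5=4)
step 2: fire t4:  (p0=2, p1=0, p2=1, p3=2, p4=1, p5=4) → (p0=4, p1=0, p2=1, p3=3, p4=2, p5=2)
step 3: fire t4:  (p0=4, p1=0, p2=1, p3=3, p4=2, p5=2) → (p0=6, p1=0, p2=1, p3=4, p4=3, p5=0)
step 4: fire t0:  (p0=6, p1=0, p2=1, p3=4, p4=3, p5=0) → (p0=3, p1=3, p2=1, p3=6, p4=2, p5=2)
step 5: fire t3:  (p0=3, p1=3, p2=1, p3=6, p4=2, p5=2) → (p0=3, p1=1, p2=1, p3=3, p4=2, p5=1)
step 6: fire t0:  (p0=3, p1=1, p2=1, p3=3, p4=2, p5=1) → (p0=0, p1=4, p2=1, p3=5, p4=1, p5=3)
step 7: fire t4:  (p0=0, p1=4, p2=1, p3=5, p4=1, p5=3) → (p0=2, p1=4, p2=1, p3=6, p4=2, p5=1)

(p0=2, p1=4, p2=1, p3=6, p4=2, p5=1)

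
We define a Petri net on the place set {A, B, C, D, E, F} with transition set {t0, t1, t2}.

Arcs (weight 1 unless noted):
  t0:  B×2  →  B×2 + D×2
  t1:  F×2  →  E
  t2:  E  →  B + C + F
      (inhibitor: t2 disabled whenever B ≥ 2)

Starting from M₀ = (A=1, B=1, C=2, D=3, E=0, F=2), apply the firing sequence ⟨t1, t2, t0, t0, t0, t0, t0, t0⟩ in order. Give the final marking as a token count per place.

(A=1, B=2, C=3, D=15, E=0, F=1)

step 1: fire t1:  (A=1, B=1, C=2, D=3, E=0, F=2) → (A=1, B=1, C=2, D=3, E=1, F=0)
step 2: fire t2:  (A=1, B=1, C=2, D=3, E=1, F=0) → (A=1, B=2, C=3, D=3, E=0, F=1)
step 3: fire t0:  (A=1, B=2, C=3, D=3, E=0, F=1) → (A=1, B=2, C=3, D=5, E=0, F=1)
step 4: fire t0:  (A=1, B=2, C=3, D=5, E=0, F=1) → (A=1, B=2, C=3, D=7, E=0, F=1)
step 5: fire t0:  (A=1, B=2, C=3, D=7, E=0, F=1) → (A=1, B=2, C=3, D=9, E=0, F=1)
step 6: fire t0:  (A=1, B=2, C=3, D=9, E=0, F=1) → (A=1, B=2, C=3, D=11, E=0, F=1)
step 7: fire t0:  (A=1, B=2, C=3, D=11, E=0, F=1) → (A=1, B=2, C=3, D=13, E=0, F=1)
step 8: fire t0:  (A=1, B=2, C=3, D=13, E=0, F=1) → (A=1, B=2, C=3, D=15, E=0, F=1)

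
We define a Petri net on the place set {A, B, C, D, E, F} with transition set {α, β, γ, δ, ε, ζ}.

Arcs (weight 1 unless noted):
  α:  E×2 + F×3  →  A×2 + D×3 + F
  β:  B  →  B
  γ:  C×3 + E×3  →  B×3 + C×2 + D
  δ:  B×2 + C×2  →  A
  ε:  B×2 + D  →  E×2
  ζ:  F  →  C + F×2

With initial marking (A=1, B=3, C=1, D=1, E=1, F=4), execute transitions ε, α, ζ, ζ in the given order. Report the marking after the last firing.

step 1: fire ε:  (A=1, B=3, C=1, D=1, E=1, F=4) → (A=1, B=1, C=1, D=0, E=3, F=4)
step 2: fire α:  (A=1, B=1, C=1, D=0, E=3, F=4) → (A=3, B=1, C=1, D=3, E=1, F=2)
step 3: fire ζ:  (A=3, B=1, C=1, D=3, E=1, F=2) → (A=3, B=1, C=2, D=3, E=1, F=3)
step 4: fire ζ:  (A=3, B=1, C=2, D=3, E=1, F=3) → (A=3, B=1, C=3, D=3, E=1, F=4)

(A=3, B=1, C=3, D=3, E=1, F=4)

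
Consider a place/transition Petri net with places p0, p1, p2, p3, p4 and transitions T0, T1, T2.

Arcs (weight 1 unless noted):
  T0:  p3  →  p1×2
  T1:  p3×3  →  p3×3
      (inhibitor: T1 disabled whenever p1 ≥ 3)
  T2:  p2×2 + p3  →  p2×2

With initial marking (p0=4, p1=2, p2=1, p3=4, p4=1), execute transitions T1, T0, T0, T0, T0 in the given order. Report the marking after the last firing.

(p0=4, p1=10, p2=1, p3=0, p4=1)

step 1: fire T1:  (p0=4, p1=2, p2=1, p3=4, p4=1) → (p0=4, p1=2, p2=1, p3=4, p4=1)
step 2: fire T0:  (p0=4, p1=2, p2=1, p3=4, p4=1) → (p0=4, p1=4, p2=1, p3=3, p4=1)
step 3: fire T0:  (p0=4, p1=4, p2=1, p3=3, p4=1) → (p0=4, p1=6, p2=1, p3=2, p4=1)
step 4: fire T0:  (p0=4, p1=6, p2=1, p3=2, p4=1) → (p0=4, p1=8, p2=1, p3=1, p4=1)
step 5: fire T0:  (p0=4, p1=8, p2=1, p3=1, p4=1) → (p0=4, p1=10, p2=1, p3=0, p4=1)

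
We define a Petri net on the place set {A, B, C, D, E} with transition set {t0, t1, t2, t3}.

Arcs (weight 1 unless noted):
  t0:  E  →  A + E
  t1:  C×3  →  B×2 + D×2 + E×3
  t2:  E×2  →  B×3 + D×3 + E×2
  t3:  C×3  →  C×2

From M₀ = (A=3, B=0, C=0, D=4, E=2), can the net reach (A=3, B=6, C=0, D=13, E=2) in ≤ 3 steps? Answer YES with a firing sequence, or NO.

NO — not reachable within 3 firings

depth 0: 1 marking
depth 1: 3 markings reached so far
depth 2: 6 markings reached so far
depth 3: 10 markings reached so far
target is not among the 10 markings reachable within 3 steps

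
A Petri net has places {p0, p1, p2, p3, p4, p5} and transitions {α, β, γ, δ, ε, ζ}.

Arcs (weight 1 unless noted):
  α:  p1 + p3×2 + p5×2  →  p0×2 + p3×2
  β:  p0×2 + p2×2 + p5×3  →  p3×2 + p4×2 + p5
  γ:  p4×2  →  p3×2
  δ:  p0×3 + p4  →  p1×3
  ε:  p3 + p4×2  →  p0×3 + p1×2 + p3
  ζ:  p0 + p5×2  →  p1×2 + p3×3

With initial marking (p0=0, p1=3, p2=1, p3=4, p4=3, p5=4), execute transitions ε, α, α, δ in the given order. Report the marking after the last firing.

(p0=4, p1=6, p2=1, p3=4, p4=0, p5=0)

step 1: fire ε:  (p0=0, p1=3, p2=1, p3=4, p4=3, p5=4) → (p0=3, p1=5, p2=1, p3=4, p4=1, p5=4)
step 2: fire α:  (p0=3, p1=5, p2=1, p3=4, p4=1, p5=4) → (p0=5, p1=4, p2=1, p3=4, p4=1, p5=2)
step 3: fire α:  (p0=5, p1=4, p2=1, p3=4, p4=1, p5=2) → (p0=7, p1=3, p2=1, p3=4, p4=1, p5=0)
step 4: fire δ:  (p0=7, p1=3, p2=1, p3=4, p4=1, p5=0) → (p0=4, p1=6, p2=1, p3=4, p4=0, p5=0)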